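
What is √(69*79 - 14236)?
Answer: I*√8785 ≈ 93.728*I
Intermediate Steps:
√(69*79 - 14236) = √(5451 - 14236) = √(-8785) = I*√8785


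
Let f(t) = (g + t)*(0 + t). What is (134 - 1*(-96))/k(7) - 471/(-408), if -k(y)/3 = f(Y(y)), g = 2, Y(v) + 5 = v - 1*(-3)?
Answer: -2959/2856 ≈ -1.0361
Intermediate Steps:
Y(v) = -2 + v (Y(v) = -5 + (v - 1*(-3)) = -5 + (v + 3) = -5 + (3 + v) = -2 + v)
f(t) = t*(2 + t) (f(t) = (2 + t)*(0 + t) = (2 + t)*t = t*(2 + t))
k(y) = -3*y*(-2 + y) (k(y) = -3*(-2 + y)*(2 + (-2 + y)) = -3*(-2 + y)*y = -3*y*(-2 + y))
(134 - 1*(-96))/k(7) - 471/(-408) = (134 - 1*(-96))/((3*7*(2 - 1*7))) - 471/(-408) = (134 + 96)/((3*7*(2 - 7))) - 471*(-1/408) = 230/((3*7*(-5))) + 157/136 = 230/(-105) + 157/136 = 230*(-1/105) + 157/136 = -46/21 + 157/136 = -2959/2856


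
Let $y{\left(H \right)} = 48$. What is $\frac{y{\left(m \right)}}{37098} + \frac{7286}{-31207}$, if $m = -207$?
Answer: $- \frac{44799682}{192952881} \approx -0.23218$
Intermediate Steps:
$\frac{y{\left(m \right)}}{37098} + \frac{7286}{-31207} = \frac{48}{37098} + \frac{7286}{-31207} = 48 \cdot \frac{1}{37098} + 7286 \left(- \frac{1}{31207}\right) = \frac{8}{6183} - \frac{7286}{31207} = - \frac{44799682}{192952881}$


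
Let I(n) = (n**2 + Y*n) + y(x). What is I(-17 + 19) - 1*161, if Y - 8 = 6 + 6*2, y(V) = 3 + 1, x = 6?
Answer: -101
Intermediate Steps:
y(V) = 4
Y = 26 (Y = 8 + (6 + 6*2) = 8 + (6 + 12) = 8 + 18 = 26)
I(n) = 4 + n**2 + 26*n (I(n) = (n**2 + 26*n) + 4 = 4 + n**2 + 26*n)
I(-17 + 19) - 1*161 = (4 + (-17 + 19)**2 + 26*(-17 + 19)) - 1*161 = (4 + 2**2 + 26*2) - 161 = (4 + 4 + 52) - 161 = 60 - 161 = -101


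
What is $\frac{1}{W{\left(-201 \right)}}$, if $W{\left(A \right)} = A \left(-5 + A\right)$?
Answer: $\frac{1}{41406} \approx 2.4151 \cdot 10^{-5}$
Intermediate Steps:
$\frac{1}{W{\left(-201 \right)}} = \frac{1}{\left(-201\right) \left(-5 - 201\right)} = \frac{1}{\left(-201\right) \left(-206\right)} = \frac{1}{41406}$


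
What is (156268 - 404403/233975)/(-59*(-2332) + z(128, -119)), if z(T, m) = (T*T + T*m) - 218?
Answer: 36562400897/32410684950 ≈ 1.1281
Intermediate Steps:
z(T, m) = -218 + T² + T*m (z(T, m) = (T² + T*m) - 218 = -218 + T² + T*m)
(156268 - 404403/233975)/(-59*(-2332) + z(128, -119)) = (156268 - 404403/233975)/(-59*(-2332) + (-218 + 128² + 128*(-119))) = (156268 - 404403*1/233975)/(137588 + (-218 + 16384 - 15232)) = (156268 - 404403/233975)/(137588 + 934) = (36562400897/233975)/138522 = (36562400897/233975)*(1/138522) = 36562400897/32410684950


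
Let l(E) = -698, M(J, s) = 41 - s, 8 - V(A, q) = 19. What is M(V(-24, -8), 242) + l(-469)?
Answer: -899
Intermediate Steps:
V(A, q) = -11 (V(A, q) = 8 - 1*19 = 8 - 19 = -11)
M(V(-24, -8), 242) + l(-469) = (41 - 1*242) - 698 = (41 - 242) - 698 = -201 - 698 = -899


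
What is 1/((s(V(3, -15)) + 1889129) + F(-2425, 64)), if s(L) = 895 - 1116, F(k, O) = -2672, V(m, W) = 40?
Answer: 1/1886236 ≈ 5.3016e-7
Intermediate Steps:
s(L) = -221
1/((s(V(3, -15)) + 1889129) + F(-2425, 64)) = 1/((-221 + 1889129) - 2672) = 1/(1888908 - 2672) = 1/1886236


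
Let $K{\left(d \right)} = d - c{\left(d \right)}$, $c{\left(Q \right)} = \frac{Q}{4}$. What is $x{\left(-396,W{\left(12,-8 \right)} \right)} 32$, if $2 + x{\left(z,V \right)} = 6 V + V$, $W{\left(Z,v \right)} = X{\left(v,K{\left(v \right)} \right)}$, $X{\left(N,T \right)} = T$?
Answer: $-1408$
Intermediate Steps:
$c{\left(Q \right)} = \frac{Q}{4}$ ($c{\left(Q \right)} = Q \frac{1}{4} = \frac{Q}{4}$)
$K{\left(d \right)} = \frac{3 d}{4}$ ($K{\left(d \right)} = d - \frac{d}{4} = \frac{3 d}{4}$)
$W{\left(Z,v \right)} = \frac{3 v}{4}$
$x{\left(z,V \right)} = -2 + 7 V$ ($x{\left(z,V \right)} = -2 + \left(6 V + V\right) = -2 + 7 V$)
$x{\left(-396,W{\left(12,-8 \right)} \right)} 32 = \left(-2 + 7 \cdot \frac{3}{4} \left(-8\right)\right) 32 = \left(-2 + 7 \left(-6\right)\right) 32 = \left(-2 - 42\right) 32 = \left(-44\right) 32 = -1408$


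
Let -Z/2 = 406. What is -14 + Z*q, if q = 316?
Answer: -256606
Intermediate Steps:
Z = -812 (Z = -2*406 = -812)
-14 + Z*q = -14 - 812*316 = -14 - 256592 = -256606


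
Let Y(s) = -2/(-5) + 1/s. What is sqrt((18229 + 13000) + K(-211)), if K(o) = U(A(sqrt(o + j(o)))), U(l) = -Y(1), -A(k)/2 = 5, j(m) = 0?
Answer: sqrt(780690)/5 ≈ 176.71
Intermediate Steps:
Y(s) = 2/5 + 1/s (Y(s) = -2*(-1/5) + 1/s = 2/5 + 1/s)
A(k) = -10 (A(k) = -2*5 = -10)
U(l) = -7/5 (U(l) = -(2/5 + 1/1) = -(2/5 + 1) = -1*7/5 = -7/5)
K(o) = -7/5
sqrt((18229 + 13000) + K(-211)) = sqrt((18229 + 13000) - 7/5) = sqrt(31229 - 7/5) = sqrt(156138/5) = sqrt(780690)/5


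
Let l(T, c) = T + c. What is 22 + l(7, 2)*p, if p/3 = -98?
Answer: -2624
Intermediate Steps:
p = -294 (p = 3*(-98) = -294)
22 + l(7, 2)*p = 22 + (7 + 2)*(-294) = 22 + 9*(-294) = 22 - 2646 = -2624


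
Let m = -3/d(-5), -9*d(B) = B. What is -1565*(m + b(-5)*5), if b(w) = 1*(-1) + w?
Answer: 55401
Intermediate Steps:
d(B) = -B/9
b(w) = -1 + w
m = -27/5 (m = -3/((-⅑*(-5))) = -3/5/9 = -3*9/5 = -27/5 ≈ -5.4000)
-1565*(m + b(-5)*5) = -1565*(-27/5 + (-1 - 5)*5) = -1565*(-27/5 - 6*5) = -1565*(-27/5 - 30) = -1565*(-177/5) = 55401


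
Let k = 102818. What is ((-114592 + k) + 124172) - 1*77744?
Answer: 34654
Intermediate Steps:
((-114592 + k) + 124172) - 1*77744 = ((-114592 + 102818) + 124172) - 1*77744 = (-11774 + 124172) - 77744 = 112398 - 77744 = 34654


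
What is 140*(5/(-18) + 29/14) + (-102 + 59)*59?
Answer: -20573/9 ≈ -2285.9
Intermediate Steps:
140*(5/(-18) + 29/14) + (-102 + 59)*59 = 140*(5*(-1/18) + 29*(1/14)) - 43*59 = 140*(-5/18 + 29/14) - 2537 = 140*(113/63) - 2537 = 2260/9 - 2537 = -20573/9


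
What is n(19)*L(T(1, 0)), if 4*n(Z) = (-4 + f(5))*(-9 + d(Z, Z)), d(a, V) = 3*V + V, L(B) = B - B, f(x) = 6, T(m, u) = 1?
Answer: 0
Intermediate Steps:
L(B) = 0
d(a, V) = 4*V
n(Z) = -9/2 + 2*Z (n(Z) = ((-4 + 6)*(-9 + 4*Z))/4 = (2*(-9 + 4*Z))/4 = (-18 + 8*Z)/4 = -9/2 + 2*Z)
n(19)*L(T(1, 0)) = (-9/2 + 2*19)*0 = (-9/2 + 38)*0 = (67/2)*0 = 0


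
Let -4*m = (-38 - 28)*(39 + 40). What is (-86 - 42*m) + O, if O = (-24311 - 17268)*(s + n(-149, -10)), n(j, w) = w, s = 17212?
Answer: -715296791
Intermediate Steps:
m = 2607/2 (m = -(-38 - 28)*(39 + 40)/4 = -(-33)*79/2 = -¼*(-5214) = 2607/2 ≈ 1303.5)
O = -715241958 (O = (-24311 - 17268)*(17212 - 10) = -41579*17202 = -715241958)
(-86 - 42*m) + O = (-86 - 42*2607/2) - 715241958 = (-86 - 54747) - 715241958 = -54833 - 715241958 = -715296791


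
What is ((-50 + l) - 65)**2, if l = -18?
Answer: 17689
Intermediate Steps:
((-50 + l) - 65)**2 = ((-50 - 18) - 65)**2 = (-68 - 65)**2 = (-133)**2 = 17689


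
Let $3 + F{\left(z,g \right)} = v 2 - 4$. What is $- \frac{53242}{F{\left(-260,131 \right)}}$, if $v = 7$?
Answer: $-7606$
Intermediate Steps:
$F{\left(z,g \right)} = 7$ ($F{\left(z,g \right)} = -3 + \left(7 \cdot 2 - 4\right) = -3 + \left(14 - 4\right) = -3 + 10 = 7$)
$- \frac{53242}{F{\left(-260,131 \right)}} = - \frac{53242}{7} = \left(-53242\right) \frac{1}{7} = -7606$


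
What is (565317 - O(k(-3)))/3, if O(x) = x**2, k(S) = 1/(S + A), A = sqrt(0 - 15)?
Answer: (188439*sqrt(15) - 3391903*I/18)/(sqrt(15) - I) ≈ 1.8844e+5 - 0.013458*I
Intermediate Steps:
A = I*sqrt(15) (A = sqrt(-15) = I*sqrt(15) ≈ 3.873*I)
k(S) = 1/(S + I*sqrt(15))
(565317 - O(k(-3)))/3 = (565317 - (1/(-3 + I*sqrt(15)))**2)/3 = (565317 - 1/(-3 + I*sqrt(15))**2)/3 = 188439 - 1/(3*(-3 + I*sqrt(15))**2)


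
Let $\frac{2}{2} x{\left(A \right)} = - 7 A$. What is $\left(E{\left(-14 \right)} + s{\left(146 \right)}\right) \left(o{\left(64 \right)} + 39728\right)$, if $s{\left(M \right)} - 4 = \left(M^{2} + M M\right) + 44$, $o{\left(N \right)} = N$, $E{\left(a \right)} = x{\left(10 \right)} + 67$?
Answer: $1698203184$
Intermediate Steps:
$x{\left(A \right)} = - 7 A$
$E{\left(a \right)} = -3$ ($E{\left(a \right)} = \left(-7\right) 10 + 67 = -70 + 67 = -3$)
$s{\left(M \right)} = 48 + 2 M^{2}$ ($s{\left(M \right)} = 4 + \left(\left(M^{2} + M M\right) + 44\right) = 4 + \left(\left(M^{2} + M^{2}\right) + 44\right) = 4 + \left(2 M^{2} + 44\right) = 4 + \left(44 + 2 M^{2}\right) = 48 + 2 M^{2}$)
$\left(E{\left(-14 \right)} + s{\left(146 \right)}\right) \left(o{\left(64 \right)} + 39728\right) = \left(-3 + \left(48 + 2 \cdot 146^{2}\right)\right) \left(64 + 39728\right) = \left(-3 + \left(48 + 2 \cdot 21316\right)\right) 39792 = \left(-3 + \left(48 + 42632\right)\right) 39792 = \left(-3 + 42680\right) 39792 = 42677 \cdot 39792 = 1698203184$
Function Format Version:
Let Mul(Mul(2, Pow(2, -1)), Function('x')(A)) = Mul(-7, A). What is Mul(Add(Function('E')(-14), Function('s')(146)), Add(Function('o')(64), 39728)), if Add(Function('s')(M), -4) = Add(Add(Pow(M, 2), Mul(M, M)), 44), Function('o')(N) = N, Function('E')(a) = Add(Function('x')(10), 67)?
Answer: 1698203184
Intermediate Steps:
Function('x')(A) = Mul(-7, A)
Function('E')(a) = -3 (Function('E')(a) = Add(Mul(-7, 10), 67) = Add(-70, 67) = -3)
Function('s')(M) = Add(48, Mul(2, Pow(M, 2))) (Function('s')(M) = Add(4, Add(Add(Pow(M, 2), Mul(M, M)), 44)) = Add(4, Add(Add(Pow(M, 2), Pow(M, 2)), 44)) = Add(4, Add(Mul(2, Pow(M, 2)), 44)) = Add(4, Add(44, Mul(2, Pow(M, 2)))) = Add(48, Mul(2, Pow(M, 2))))
Mul(Add(Function('E')(-14), Function('s')(146)), Add(Function('o')(64), 39728)) = Mul(Add(-3, Add(48, Mul(2, Pow(146, 2)))), Add(64, 39728)) = Mul(Add(-3, Add(48, Mul(2, 21316))), 39792) = Mul(Add(-3, Add(48, 42632)), 39792) = Mul(Add(-3, 42680), 39792) = Mul(42677, 39792) = 1698203184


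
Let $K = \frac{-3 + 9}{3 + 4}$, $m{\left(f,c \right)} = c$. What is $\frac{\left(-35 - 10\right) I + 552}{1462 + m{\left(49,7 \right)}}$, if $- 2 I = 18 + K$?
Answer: $\frac{6834}{10283} \approx 0.66459$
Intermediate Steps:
$K = \frac{6}{7} \approx 0.85714$
$I = - \frac{66}{7}$ ($I = - \frac{18 + \frac{6}{7}}{2} = \left(- \frac{1}{2}\right) \frac{132}{7} = - \frac{66}{7} \approx -9.4286$)
$\frac{\left(-35 - 10\right) I + 552}{1462 + m{\left(49,7 \right)}} = \frac{\left(-35 - 10\right) \left(- \frac{66}{7}\right) + 552}{1462 + 7} = \frac{\left(-45\right) \left(- \frac{66}{7}\right) + 552}{1469} = \left(\frac{2970}{7} + 552\right) \frac{1}{1469} = \frac{6834}{7} \cdot \frac{1}{1469} = \frac{6834}{10283}$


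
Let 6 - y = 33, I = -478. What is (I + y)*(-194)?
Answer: 97970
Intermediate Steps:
y = -27 (y = 6 - 1*33 = 6 - 33 = -27)
(I + y)*(-194) = (-478 - 27)*(-194) = -505*(-194) = 97970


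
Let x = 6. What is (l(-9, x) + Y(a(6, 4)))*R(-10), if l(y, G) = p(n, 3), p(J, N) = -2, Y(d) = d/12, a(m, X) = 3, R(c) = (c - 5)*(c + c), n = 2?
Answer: -525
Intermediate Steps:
R(c) = 2*c*(-5 + c) (R(c) = (-5 + c)*(2*c) = 2*c*(-5 + c))
Y(d) = d/12 (Y(d) = d*(1/12) = d/12)
l(y, G) = -2
(l(-9, x) + Y(a(6, 4)))*R(-10) = (-2 + (1/12)*3)*(2*(-10)*(-5 - 10)) = (-2 + 1/4)*(2*(-10)*(-15)) = -7/4*300 = -525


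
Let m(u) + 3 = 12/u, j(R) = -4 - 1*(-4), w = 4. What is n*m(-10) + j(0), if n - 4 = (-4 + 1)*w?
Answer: 168/5 ≈ 33.600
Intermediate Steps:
j(R) = 0 (j(R) = -4 + 4 = 0)
n = -8 (n = 4 + (-4 + 1)*4 = 4 - 3*4 = 4 - 12 = -8)
m(u) = -3 + 12/u
n*m(-10) + j(0) = -8*(-3 + 12/(-10)) + 0 = -8*(-3 + 12*(-⅒)) + 0 = -8*(-3 - 6/5) + 0 = -8*(-21/5) + 0 = 168/5 + 0 = 168/5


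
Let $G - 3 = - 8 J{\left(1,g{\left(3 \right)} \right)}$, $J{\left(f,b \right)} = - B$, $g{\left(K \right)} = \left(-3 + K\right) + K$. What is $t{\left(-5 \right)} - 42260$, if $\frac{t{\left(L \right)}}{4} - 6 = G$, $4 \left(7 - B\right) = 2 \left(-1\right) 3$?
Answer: $-41952$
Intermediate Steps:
$g{\left(K \right)} = -3 + 2 K$
$B = \frac{17}{2}$ ($B = 7 - \frac{2 \left(-1\right) 3}{4} = 7 - \frac{\left(-2\right) 3}{4} = 7 - - \frac{3}{2} = 7 + \frac{3}{2} = \frac{17}{2} \approx 8.5$)
$J{\left(f,b \right)} = - \frac{17}{2}$ ($J{\left(f,b \right)} = \left(-1\right) \frac{17}{2} = - \frac{17}{2}$)
$G = 71$ ($G = 3 - -68 = 3 + 68 = 71$)
$t{\left(L \right)} = 308$ ($t{\left(L \right)} = 24 + 4 \cdot 71 = 24 + 284 = 308$)
$t{\left(-5 \right)} - 42260 = 308 - 42260 = -41952$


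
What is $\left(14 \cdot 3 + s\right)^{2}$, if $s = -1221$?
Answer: $1390041$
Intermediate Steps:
$\left(14 \cdot 3 + s\right)^{2} = \left(14 \cdot 3 - 1221\right)^{2} = \left(42 - 1221\right)^{2} = \left(-1179\right)^{2} = 1390041$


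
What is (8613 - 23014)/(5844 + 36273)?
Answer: -14401/42117 ≈ -0.34193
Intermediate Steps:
(8613 - 23014)/(5844 + 36273) = -14401/42117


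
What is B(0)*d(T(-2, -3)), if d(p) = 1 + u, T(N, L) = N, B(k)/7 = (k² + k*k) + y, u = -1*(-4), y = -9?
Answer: -315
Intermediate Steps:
u = 4
B(k) = -63 + 14*k² (B(k) = 7*((k² + k*k) - 9) = 7*((k² + k²) - 9) = 7*(2*k² - 9) = 7*(-9 + 2*k²) = -63 + 14*k²)
d(p) = 5 (d(p) = 1 + 4 = 5)
B(0)*d(T(-2, -3)) = (-63 + 14*0²)*5 = (-63 + 14*0)*5 = (-63 + 0)*5 = -63*5 = -315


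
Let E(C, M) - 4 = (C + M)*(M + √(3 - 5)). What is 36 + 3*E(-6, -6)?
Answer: 264 - 36*I*√2 ≈ 264.0 - 50.912*I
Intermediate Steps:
E(C, M) = 4 + (C + M)*(M + I*√2) (E(C, M) = 4 + (C + M)*(M + √(3 - 5)) = 4 + (C + M)*(M + √(-2)) = 4 + (C + M)*(M + I*√2))
36 + 3*E(-6, -6) = 36 + 3*(4 + (-6)² - 6*(-6) + I*(-6)*√2 + I*(-6)*√2) = 36 + 3*(4 + 36 + 36 - 6*I*√2 - 6*I*√2) = 36 + 3*(76 - 12*I*√2) = 36 + (228 - 36*I*√2) = 264 - 36*I*√2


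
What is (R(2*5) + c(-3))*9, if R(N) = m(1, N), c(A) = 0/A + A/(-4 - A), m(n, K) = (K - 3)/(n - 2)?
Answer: -36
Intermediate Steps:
m(n, K) = (-3 + K)/(-2 + n)
c(A) = A/(-4 - A) (c(A) = 0 + A/(-4 - A) = A/(-4 - A))
R(N) = 3 - N (R(N) = (-3 + N)/(-2 + 1) = (-3 + N)/(-1) = -(-3 + N) = 3 - N)
(R(2*5) + c(-3))*9 = ((3 - 2*5) - 1*(-3)/(4 - 3))*9 = ((3 - 1*10) - 1*(-3)/1)*9 = ((3 - 10) - 1*(-3)*1)*9 = (-7 + 3)*9 = -4*9 = -36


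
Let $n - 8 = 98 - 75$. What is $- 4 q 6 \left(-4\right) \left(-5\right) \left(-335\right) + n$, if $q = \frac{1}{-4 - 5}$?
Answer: $- \frac{53507}{3} \approx -17836.0$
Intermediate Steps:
$n = 31$ ($n = 8 + \left(98 - 75\right) = 8 + 23 = 31$)
$q = - \frac{1}{9}$ ($q = \frac{1}{-9} = - \frac{1}{9} \approx -0.11111$)
$- 4 q 6 \left(-4\right) \left(-5\right) \left(-335\right) + n = \left(-4\right) \left(- \frac{1}{9}\right) 6 \left(-4\right) \left(-5\right) \left(-335\right) + 31 = \frac{4 \left(\left(-24\right) \left(-5\right)\right)}{9} \left(-335\right) + 31 = \frac{4}{9} \cdot 120 \left(-335\right) + 31 = \frac{160}{3} \left(-335\right) + 31 = - \frac{53600}{3} + 31 = - \frac{53507}{3}$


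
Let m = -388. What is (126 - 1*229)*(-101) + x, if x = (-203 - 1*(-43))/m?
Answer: 1009131/97 ≈ 10403.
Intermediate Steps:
x = 40/97 (x = (-203 - 1*(-43))/(-388) = (-203 + 43)*(-1/388) = -160*(-1/388) = 40/97 ≈ 0.41237)
(126 - 1*229)*(-101) + x = (126 - 1*229)*(-101) + 40/97 = (126 - 229)*(-101) + 40/97 = -103*(-101) + 40/97 = 10403 + 40/97 = 1009131/97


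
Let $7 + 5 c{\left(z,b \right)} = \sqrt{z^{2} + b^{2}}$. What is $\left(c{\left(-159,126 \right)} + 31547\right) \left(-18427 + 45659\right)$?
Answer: $\frac{4295248896}{5} + \frac{81696 \sqrt{4573}}{5} \approx 8.6015 \cdot 10^{8}$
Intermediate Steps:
$c{\left(z,b \right)} = - \frac{7}{5} + \frac{\sqrt{b^{2} + z^{2}}}{5}$ ($c{\left(z,b \right)} = - \frac{7}{5} + \frac{\sqrt{z^{2} + b^{2}}}{5} = - \frac{7}{5} + \frac{\sqrt{b^{2} + z^{2}}}{5}$)
$\left(c{\left(-159,126 \right)} + 31547\right) \left(-18427 + 45659\right) = \left(\left(- \frac{7}{5} + \frac{\sqrt{126^{2} + \left(-159\right)^{2}}}{5}\right) + 31547\right) \left(-18427 + 45659\right) = \left(\left(- \frac{7}{5} + \frac{\sqrt{15876 + 25281}}{5}\right) + 31547\right) 27232 = \left(\left(- \frac{7}{5} + \frac{\sqrt{41157}}{5}\right) + 31547\right) 27232 = \left(\left(- \frac{7}{5} + \frac{3 \sqrt{4573}}{5}\right) + 31547\right) 27232 = \left(\frac{157728}{5} + \frac{3 \sqrt{4573}}{5}\right) 27232 = \frac{4295248896}{5} + \frac{81696 \sqrt{4573}}{5}$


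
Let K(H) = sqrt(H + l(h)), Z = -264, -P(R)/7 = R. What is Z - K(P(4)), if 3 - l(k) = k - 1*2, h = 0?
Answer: -264 - I*sqrt(23) ≈ -264.0 - 4.7958*I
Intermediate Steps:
l(k) = 5 - k (l(k) = 3 - (k - 1*2) = 3 - (k - 2) = 3 - (-2 + k) = 3 + (2 - k) = 5 - k)
P(R) = -7*R
K(H) = sqrt(5 + H) (K(H) = sqrt(H + (5 - 1*0)) = sqrt(H + (5 + 0)) = sqrt(H + 5) = sqrt(5 + H))
Z - K(P(4)) = -264 - sqrt(5 - 7*4) = -264 - sqrt(5 - 28) = -264 - sqrt(-23) = -264 - I*sqrt(23)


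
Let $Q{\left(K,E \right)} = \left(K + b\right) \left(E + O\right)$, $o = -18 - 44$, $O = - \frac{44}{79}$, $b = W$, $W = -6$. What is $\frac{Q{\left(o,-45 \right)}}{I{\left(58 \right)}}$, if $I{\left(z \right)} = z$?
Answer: $\frac{122366}{2291} \approx 53.412$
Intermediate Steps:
$b = -6$
$O = - \frac{44}{79}$ ($O = \left(-44\right) \frac{1}{79} = - \frac{44}{79} \approx -0.55696$)
$o = -62$
$Q{\left(K,E \right)} = \left(-6 + K\right) \left(- \frac{44}{79} + E\right)$ ($Q{\left(K,E \right)} = \left(K - 6\right) \left(E - \frac{44}{79}\right) = \left(-6 + K\right) \left(- \frac{44}{79} + E\right)$)
$\frac{Q{\left(o,-45 \right)}}{I{\left(58 \right)}} = \frac{\frac{264}{79} - -270 - - \frac{2728}{79} - -2790}{58} = \left(\frac{264}{79} + 270 + \frac{2728}{79} + 2790\right) \frac{1}{58} = \frac{244732}{79} \cdot \frac{1}{58} = \frac{122366}{2291}$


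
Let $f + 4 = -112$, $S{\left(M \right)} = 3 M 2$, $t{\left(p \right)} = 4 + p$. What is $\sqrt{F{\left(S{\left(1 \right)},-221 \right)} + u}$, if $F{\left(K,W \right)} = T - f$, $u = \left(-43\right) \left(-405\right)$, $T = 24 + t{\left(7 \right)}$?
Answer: $\sqrt{17566} \approx 132.54$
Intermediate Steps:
$T = 35$ ($T = 24 + \left(4 + 7\right) = 24 + 11 = 35$)
$S{\left(M \right)} = 6 M$
$f = -116$ ($f = -4 - 112 = -116$)
$u = 17415$
$F{\left(K,W \right)} = 151$ ($F{\left(K,W \right)} = 35 - -116 = 35 + 116 = 151$)
$\sqrt{F{\left(S{\left(1 \right)},-221 \right)} + u} = \sqrt{151 + 17415} = \sqrt{17566}$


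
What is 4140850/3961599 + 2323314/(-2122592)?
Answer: -207351667943/4204429172304 ≈ -0.049317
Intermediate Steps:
4140850/3961599 + 2323314/(-2122592) = 4140850*(1/3961599) + 2323314*(-1/2122592) = 4140850/3961599 - 1161657/1061296 = -207351667943/4204429172304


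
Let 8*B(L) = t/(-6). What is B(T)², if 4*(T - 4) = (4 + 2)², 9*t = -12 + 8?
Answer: 1/11664 ≈ 8.5734e-5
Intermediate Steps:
t = -4/9 (t = (-12 + 8)/9 = (⅑)*(-4) = -4/9 ≈ -0.44444)
T = 13 (T = 4 + (4 + 2)²/4 = 4 + (¼)*6² = 4 + (¼)*36 = 4 + 9 = 13)
B(L) = 1/108 (B(L) = (-4/9/(-6))/8 = (-4/9*(-⅙))/8 = (⅛)*(2/27) = 1/108)
B(T)² = (1/108)² = 1/11664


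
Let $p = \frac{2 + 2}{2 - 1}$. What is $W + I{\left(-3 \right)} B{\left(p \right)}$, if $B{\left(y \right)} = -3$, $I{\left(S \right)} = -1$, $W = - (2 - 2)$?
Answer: $3$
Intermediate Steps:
$W = 0$ ($W = \left(-1\right) 0 = 0$)
$p = 4$ ($p = \frac{4}{1} = 4 \cdot 1 = 4$)
$W + I{\left(-3 \right)} B{\left(p \right)} = 0 - -3 = 0 + 3 = 3$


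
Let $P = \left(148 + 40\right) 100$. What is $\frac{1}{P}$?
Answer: $\frac{1}{18800} \approx 5.3191 \cdot 10^{-5}$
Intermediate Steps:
$P = 18800$ ($P = 188 \cdot 100 = 18800$)
$\frac{1}{P} = \frac{1}{18800}$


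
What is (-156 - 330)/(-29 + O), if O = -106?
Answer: 18/5 ≈ 3.6000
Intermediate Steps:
(-156 - 330)/(-29 + O) = (-156 - 330)/(-29 - 106) = -486/(-135) = -486*(-1/135) = 18/5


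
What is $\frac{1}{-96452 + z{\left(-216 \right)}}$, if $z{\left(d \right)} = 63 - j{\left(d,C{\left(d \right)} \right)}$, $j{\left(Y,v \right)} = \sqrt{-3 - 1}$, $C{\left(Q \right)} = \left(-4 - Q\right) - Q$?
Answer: $- \frac{96389}{9290839325} + \frac{2 i}{9290839325} \approx -1.0375 \cdot 10^{-5} + 2.1527 \cdot 10^{-10} i$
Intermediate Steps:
$C{\left(Q \right)} = -4 - 2 Q$
$j{\left(Y,v \right)} = 2 i$ ($j{\left(Y,v \right)} = \sqrt{-4} = 2 i$)
$z{\left(d \right)} = 63 - 2 i$
$\frac{1}{-96452 + z{\left(-216 \right)}} = \frac{1}{-96452 + \left(63 - 2 i\right)} = \frac{1}{-96389 - 2 i} = \frac{-96389 + 2 i}{9290839325}$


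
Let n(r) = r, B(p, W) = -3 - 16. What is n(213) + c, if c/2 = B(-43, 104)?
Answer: 175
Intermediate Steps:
B(p, W) = -19
c = -38 (c = 2*(-19) = -38)
n(213) + c = 213 - 38 = 175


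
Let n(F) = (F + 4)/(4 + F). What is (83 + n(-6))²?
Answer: 7056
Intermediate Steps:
n(F) = 1 (n(F) = (4 + F)/(4 + F) = 1)
(83 + n(-6))² = (83 + 1)² = 84² = 7056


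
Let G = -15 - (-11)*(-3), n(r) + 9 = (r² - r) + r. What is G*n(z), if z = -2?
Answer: 240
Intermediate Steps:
n(r) = -9 + r² (n(r) = -9 + ((r² - r) + r) = -9 + r²)
G = -48 (G = -15 - 1*33 = -15 - 33 = -48)
G*n(z) = -48*(-9 + (-2)²) = -48*(-9 + 4) = -48*(-5) = 240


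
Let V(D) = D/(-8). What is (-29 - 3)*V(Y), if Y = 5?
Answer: 20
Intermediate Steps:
V(D) = -D/8 (V(D) = D*(-⅛) = -D/8)
(-29 - 3)*V(Y) = (-29 - 3)*(-⅛*5) = -32*(-5/8) = 20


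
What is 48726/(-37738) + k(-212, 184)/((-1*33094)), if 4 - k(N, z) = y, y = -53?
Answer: -807344655/624450686 ≈ -1.2929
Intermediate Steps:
k(N, z) = 57 (k(N, z) = 4 - 1*(-53) = 4 + 53 = 57)
48726/(-37738) + k(-212, 184)/((-1*33094)) = 48726/(-37738) + 57/((-1*33094)) = 48726*(-1/37738) + 57/(-33094) = -24363/18869 + 57*(-1/33094) = -24363/18869 - 57/33094 = -807344655/624450686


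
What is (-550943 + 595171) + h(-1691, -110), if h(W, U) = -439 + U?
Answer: 43679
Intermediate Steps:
(-550943 + 595171) + h(-1691, -110) = (-550943 + 595171) + (-439 - 110) = 44228 - 549 = 43679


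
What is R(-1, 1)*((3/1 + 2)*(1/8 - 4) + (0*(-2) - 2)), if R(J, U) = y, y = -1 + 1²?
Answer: 0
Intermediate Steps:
y = 0 (y = -1 + 1 = 0)
R(J, U) = 0
R(-1, 1)*((3/1 + 2)*(1/8 - 4) + (0*(-2) - 2)) = 0*((3/1 + 2)*(1/8 - 4) + (0*(-2) - 2)) = 0*((3*1 + 2)*(⅛ - 4) + (0 - 2)) = 0*((3 + 2)*(-31/8) - 2) = 0*(5*(-31/8) - 2) = 0*(-155/8 - 2) = 0*(-171/8) = 0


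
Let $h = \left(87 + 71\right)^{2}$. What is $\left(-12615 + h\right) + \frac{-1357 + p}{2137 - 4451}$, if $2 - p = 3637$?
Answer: $\frac{1099253}{89} \approx 12351.0$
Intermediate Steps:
$p = -3635$ ($p = 2 - 3637 = -3635$)
$h = 24964$ ($h = 158^{2} = 24964$)
$\left(-12615 + h\right) + \frac{-1357 + p}{2137 - 4451} = \left(-12615 + 24964\right) + \frac{-1357 - 3635}{2137 - 4451} = 12349 - \frac{4992}{-2314} = 12349 - - \frac{192}{89} = 12349 + \frac{192}{89} = \frac{1099253}{89}$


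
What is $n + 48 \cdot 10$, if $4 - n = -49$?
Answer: $533$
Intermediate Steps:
$n = 53$ ($n = 4 - -49 = 4 + 49 = 53$)
$n + 48 \cdot 10 = 53 + 48 \cdot 10 = 53 + 480 = 533$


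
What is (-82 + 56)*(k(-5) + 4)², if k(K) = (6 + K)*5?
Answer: -2106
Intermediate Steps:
k(K) = 30 + 5*K
(-82 + 56)*(k(-5) + 4)² = (-82 + 56)*((30 + 5*(-5)) + 4)² = -26*((30 - 25) + 4)² = -26*(5 + 4)² = -26*9² = -26*81 = -2106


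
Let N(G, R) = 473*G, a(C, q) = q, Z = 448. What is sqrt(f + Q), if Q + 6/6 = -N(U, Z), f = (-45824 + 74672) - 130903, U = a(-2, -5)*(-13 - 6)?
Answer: I*sqrt(146991) ≈ 383.39*I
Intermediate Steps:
U = 95 (U = -5*(-13 - 6) = -5*(-19) = 95)
f = -102055 (f = 28848 - 130903 = -102055)
Q = -44936 (Q = -1 - 473*95 = -1 - 1*44935 = -1 - 44935 = -44936)
sqrt(f + Q) = sqrt(-102055 - 44936) = sqrt(-146991) = I*sqrt(146991)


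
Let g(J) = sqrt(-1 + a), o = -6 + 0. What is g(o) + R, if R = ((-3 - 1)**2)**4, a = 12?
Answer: 65536 + sqrt(11) ≈ 65539.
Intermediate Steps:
o = -6
g(J) = sqrt(11) (g(J) = sqrt(-1 + 12) = sqrt(11))
R = 65536 (R = ((-4)**2)**4 = 16**4 = 65536)
g(o) + R = sqrt(11) + 65536 = 65536 + sqrt(11)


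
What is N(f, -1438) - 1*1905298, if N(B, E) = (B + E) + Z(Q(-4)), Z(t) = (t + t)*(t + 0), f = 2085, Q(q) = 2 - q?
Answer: -1904579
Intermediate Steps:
Z(t) = 2*t**2 (Z(t) = (2*t)*t = 2*t**2)
N(B, E) = 72 + B + E (N(B, E) = (B + E) + 2*(2 - 1*(-4))**2 = (B + E) + 2*(2 + 4)**2 = (B + E) + 2*6**2 = (B + E) + 2*36 = (B + E) + 72 = 72 + B + E)
N(f, -1438) - 1*1905298 = (72 + 2085 - 1438) - 1*1905298 = 719 - 1905298 = -1904579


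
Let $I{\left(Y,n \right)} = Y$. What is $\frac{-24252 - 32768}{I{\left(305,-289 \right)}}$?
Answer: $- \frac{11404}{61} \approx -186.95$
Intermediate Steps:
$\frac{-24252 - 32768}{I{\left(305,-289 \right)}} = \frac{-24252 - 32768}{305} = \left(-57020\right) \frac{1}{305} = - \frac{11404}{61}$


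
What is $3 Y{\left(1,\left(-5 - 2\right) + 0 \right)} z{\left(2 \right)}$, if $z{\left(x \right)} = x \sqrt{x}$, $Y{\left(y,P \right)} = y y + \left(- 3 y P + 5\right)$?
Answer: $162 \sqrt{2} \approx 229.1$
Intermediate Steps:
$Y{\left(y,P \right)} = 5 + y^{2} - 3 P y$ ($Y{\left(y,P \right)} = y^{2} - \left(-5 + 3 P y\right) = 5 + y^{2} - 3 P y$)
$z{\left(x \right)} = x^{\frac{3}{2}}$
$3 Y{\left(1,\left(-5 - 2\right) + 0 \right)} z{\left(2 \right)} = 3 \left(5 + 1^{2} - 3 \left(\left(-5 - 2\right) + 0\right) 1\right) 2^{\frac{3}{2}} = 3 \left(5 + 1 - 3 \left(-7 + 0\right) 1\right) 2 \sqrt{2} = 3 \left(5 + 1 - \left(-21\right) 1\right) 2 \sqrt{2} = 3 \left(5 + 1 + 21\right) 2 \sqrt{2} = 3 \cdot 27 \cdot 2 \sqrt{2} = 81 \cdot 2 \sqrt{2} = 162 \sqrt{2}$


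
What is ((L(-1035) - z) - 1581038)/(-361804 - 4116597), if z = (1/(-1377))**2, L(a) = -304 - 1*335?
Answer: 2999063628334/8491626009729 ≈ 0.35318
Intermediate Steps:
L(a) = -639 (L(a) = -304 - 335 = -639)
z = 1/1896129 (z = (-1/1377)**2 = 1/1896129 ≈ 5.2739e-7)
((L(-1035) - z) - 1581038)/(-361804 - 4116597) = ((-639 - 1*1/1896129) - 1581038)/(-361804 - 4116597) = ((-639 - 1/1896129) - 1581038)/(-4478401) = (-1211626432/1896129 - 1581038)*(-1/4478401) = -2999063628334/1896129*(-1/4478401) = 2999063628334/8491626009729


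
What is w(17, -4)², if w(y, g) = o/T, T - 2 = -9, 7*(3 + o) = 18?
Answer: 9/2401 ≈ 0.0037484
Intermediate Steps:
o = -3/7 (o = -3 + (⅐)*18 = -3 + 18/7 = -3/7 ≈ -0.42857)
T = -7 (T = 2 - 9 = -7)
w(y, g) = 3/49 (w(y, g) = -3/7/(-7) = -3/7*(-⅐) = 3/49)
w(17, -4)² = (3/49)² = 9/2401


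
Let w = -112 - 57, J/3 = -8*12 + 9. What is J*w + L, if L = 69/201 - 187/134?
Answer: 5910465/134 ≈ 44108.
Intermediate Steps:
J = -261 (J = 3*(-8*12 + 9) = 3*(-96 + 9) = 3*(-87) = -261)
w = -169
L = -141/134 (L = 69*(1/201) - 187*1/134 = 23/67 - 187/134 = -141/134 ≈ -1.0522)
J*w + L = -261*(-169) - 141/134 = 44109 - 141/134 = 5910465/134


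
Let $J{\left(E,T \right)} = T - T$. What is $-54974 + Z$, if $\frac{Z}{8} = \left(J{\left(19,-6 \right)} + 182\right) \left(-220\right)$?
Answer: $-375294$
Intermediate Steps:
$J{\left(E,T \right)} = 0$
$Z = -320320$ ($Z = 8 \left(0 + 182\right) \left(-220\right) = 8 \cdot 182 \left(-220\right) = 8 \left(-40040\right) = -320320$)
$-54974 + Z = -54974 - 320320 = -375294$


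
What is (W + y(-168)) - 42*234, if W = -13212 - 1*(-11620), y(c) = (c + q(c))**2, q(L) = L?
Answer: 101476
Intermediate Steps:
y(c) = 4*c**2 (y(c) = (c + c)**2 = (2*c)**2 = 4*c**2)
W = -1592 (W = -13212 + 11620 = -1592)
(W + y(-168)) - 42*234 = (-1592 + 4*(-168)**2) - 42*234 = (-1592 + 4*28224) - 9828 = (-1592 + 112896) - 9828 = 111304 - 9828 = 101476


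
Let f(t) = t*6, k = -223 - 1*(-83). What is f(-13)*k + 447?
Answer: 11367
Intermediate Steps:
k = -140 (k = -223 + 83 = -140)
f(t) = 6*t
f(-13)*k + 447 = (6*(-13))*(-140) + 447 = -78*(-140) + 447 = 10920 + 447 = 11367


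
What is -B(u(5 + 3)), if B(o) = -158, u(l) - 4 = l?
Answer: 158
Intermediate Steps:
u(l) = 4 + l
-B(u(5 + 3)) = -1*(-158) = 158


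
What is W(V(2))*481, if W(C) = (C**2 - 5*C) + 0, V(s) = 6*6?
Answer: 536796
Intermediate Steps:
V(s) = 36
W(C) = C**2 - 5*C
W(V(2))*481 = (36*(-5 + 36))*481 = (36*31)*481 = 1116*481 = 536796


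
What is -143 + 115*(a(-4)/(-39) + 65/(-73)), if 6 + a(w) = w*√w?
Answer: -216092/949 + 920*I/39 ≈ -227.7 + 23.59*I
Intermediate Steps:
a(w) = -6 + w^(3/2) (a(w) = -6 + w*√w = -6 + w^(3/2))
-143 + 115*(a(-4)/(-39) + 65/(-73)) = -143 + 115*((-6 + (-4)^(3/2))/(-39) + 65/(-73)) = -143 + 115*((-6 - 8*I)*(-1/39) + 65*(-1/73)) = -143 + 115*((2/13 + 8*I/39) - 65/73) = -143 + 115*(-699/949 + 8*I/39) = -143 + (-80385/949 + 920*I/39) = -216092/949 + 920*I/39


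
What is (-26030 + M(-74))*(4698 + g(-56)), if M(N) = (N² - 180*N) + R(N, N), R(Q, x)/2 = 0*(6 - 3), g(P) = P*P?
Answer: -56671156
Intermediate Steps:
g(P) = P²
R(Q, x) = 0 (R(Q, x) = 2*(0*(6 - 3)) = 2*(0*3) = 2*0 = 0)
M(N) = N² - 180*N (M(N) = (N² - 180*N) + 0 = N² - 180*N)
(-26030 + M(-74))*(4698 + g(-56)) = (-26030 - 74*(-180 - 74))*(4698 + (-56)²) = (-26030 - 74*(-254))*(4698 + 3136) = (-26030 + 18796)*7834 = -7234*7834 = -56671156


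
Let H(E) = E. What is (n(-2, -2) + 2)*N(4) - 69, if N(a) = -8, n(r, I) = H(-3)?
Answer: -61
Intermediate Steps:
n(r, I) = -3
(n(-2, -2) + 2)*N(4) - 69 = (-3 + 2)*(-8) - 69 = -1*(-8) - 69 = 8 - 69 = -61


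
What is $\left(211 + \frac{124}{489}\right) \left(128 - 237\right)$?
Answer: $- \frac{11260027}{489} \approx -23027.0$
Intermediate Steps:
$\left(211 + \frac{124}{489}\right) \left(128 - 237\right) = \left(211 + 124 \cdot \frac{1}{489}\right) \left(-109\right) = \left(211 + \frac{124}{489}\right) \left(-109\right) = \frac{103303}{489} \left(-109\right) = - \frac{11260027}{489}$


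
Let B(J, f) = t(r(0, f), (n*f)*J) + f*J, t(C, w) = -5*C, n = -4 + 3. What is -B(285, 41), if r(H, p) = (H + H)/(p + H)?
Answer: -11685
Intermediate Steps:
n = -1
r(H, p) = 2*H/(H + p) (r(H, p) = (2*H)/(H + p) = 2*H/(H + p))
B(J, f) = J*f (B(J, f) = -10*0/(0 + f) + f*J = -10*0/f + J*f = -5*0 + J*f = 0 + J*f = J*f)
-B(285, 41) = -285*41 = -1*11685 = -11685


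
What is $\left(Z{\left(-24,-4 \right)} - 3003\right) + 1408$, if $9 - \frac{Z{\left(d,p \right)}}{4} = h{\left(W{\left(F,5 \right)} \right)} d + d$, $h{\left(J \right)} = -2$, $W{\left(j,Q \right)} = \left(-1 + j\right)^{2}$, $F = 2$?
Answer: $-1655$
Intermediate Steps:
$Z{\left(d,p \right)} = 36 + 4 d$ ($Z{\left(d,p \right)} = 36 - 4 \left(- 2 d + d\right) = 36 - 4 \left(- d\right) = 36 + 4 d$)
$\left(Z{\left(-24,-4 \right)} - 3003\right) + 1408 = \left(\left(36 + 4 \left(-24\right)\right) - 3003\right) + 1408 = \left(\left(36 - 96\right) - 3003\right) + 1408 = \left(-60 - 3003\right) + 1408 = -3063 + 1408 = -1655$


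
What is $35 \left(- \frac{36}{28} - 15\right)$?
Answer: $-570$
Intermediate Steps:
$35 \left(- \frac{36}{28} - 15\right) = 35 \left(\left(-36\right) \frac{1}{28} - 15\right) = 35 \left(- \frac{9}{7} - 15\right) = 35 \left(- \frac{114}{7}\right) = -570$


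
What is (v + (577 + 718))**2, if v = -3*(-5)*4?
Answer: 1836025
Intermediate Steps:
v = 60 (v = 15*4 = 60)
(v + (577 + 718))**2 = (60 + (577 + 718))**2 = (60 + 1295)**2 = 1355**2 = 1836025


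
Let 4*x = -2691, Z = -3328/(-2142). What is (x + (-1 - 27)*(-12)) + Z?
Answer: -1435981/4284 ≈ -335.20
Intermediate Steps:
Z = 1664/1071 (Z = -3328*(-1/2142) = 1664/1071 ≈ 1.5537)
x = -2691/4 (x = (1/4)*(-2691) = -2691/4 ≈ -672.75)
(x + (-1 - 27)*(-12)) + Z = (-2691/4 + (-1 - 27)*(-12)) + 1664/1071 = (-2691/4 - 28*(-12)) + 1664/1071 = (-2691/4 + 336) + 1664/1071 = -1347/4 + 1664/1071 = -1435981/4284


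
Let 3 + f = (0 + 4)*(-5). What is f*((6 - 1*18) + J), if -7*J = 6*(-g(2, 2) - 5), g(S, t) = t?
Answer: 138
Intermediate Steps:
f = -23 (f = -3 + (0 + 4)*(-5) = -3 + 4*(-5) = -3 - 20 = -23)
J = 6 (J = -6*(-1*2 - 5)/7 = -6*(-2 - 5)/7 = -6*(-7)/7 = -1/7*(-42) = 6)
f*((6 - 1*18) + J) = -23*((6 - 1*18) + 6) = -23*((6 - 18) + 6) = -23*(-12 + 6) = -23*(-6) = 138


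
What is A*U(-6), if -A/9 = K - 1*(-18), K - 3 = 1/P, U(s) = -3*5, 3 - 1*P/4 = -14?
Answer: 192915/68 ≈ 2837.0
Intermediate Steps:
P = 68 (P = 12 - 4*(-14) = 12 + 56 = 68)
U(s) = -15
K = 205/68 (K = 3 + 1/68 = 205/68 ≈ 3.0147)
A = -12861/68 (A = -9*(205/68 - 1*(-18)) = -9*(205/68 + 18) = -9*1429/68 = -12861/68 ≈ -189.13)
A*U(-6) = -12861/68*(-15) = 192915/68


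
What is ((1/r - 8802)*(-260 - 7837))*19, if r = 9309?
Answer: 4201853193577/3103 ≈ 1.3541e+9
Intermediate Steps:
((1/r - 8802)*(-260 - 7837))*19 = ((1/9309 - 8802)*(-260 - 7837))*19 = ((1/9309 - 8802)*(-8097))*19 = -81937817/9309*(-8097)*19 = (221150168083/3103)*19 = 4201853193577/3103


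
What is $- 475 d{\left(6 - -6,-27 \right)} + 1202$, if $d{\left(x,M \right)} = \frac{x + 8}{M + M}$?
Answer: $\frac{37204}{27} \approx 1377.9$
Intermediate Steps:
$d{\left(x,M \right)} = \frac{8 + x}{2 M}$
$- 475 d{\left(6 - -6,-27 \right)} + 1202 = - 475 \frac{8 + \left(6 - -6\right)}{2 \left(-27\right)} + 1202 = - 475 \cdot \frac{1}{2} \left(- \frac{1}{27}\right) \left(8 + \left(6 + 6\right)\right) + 1202 = - 475 \cdot \frac{1}{2} \left(- \frac{1}{27}\right) \left(8 + 12\right) + 1202 = - 475 \cdot \frac{1}{2} \left(- \frac{1}{27}\right) 20 + 1202 = \left(-475\right) \left(- \frac{10}{27}\right) + 1202 = \frac{4750}{27} + 1202 = \frac{37204}{27}$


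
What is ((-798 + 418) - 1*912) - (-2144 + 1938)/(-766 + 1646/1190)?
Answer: -587914094/454947 ≈ -1292.3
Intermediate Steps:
((-798 + 418) - 1*912) - (-2144 + 1938)/(-766 + 1646/1190) = (-380 - 912) - (-206)/(-766 + 1646*(1/1190)) = -1292 - (-206)/(-766 + 823/595) = -1292 - (-206)/(-454947/595) = -1292 - (-206)*(-595)/454947 = -1292 - 1*122570/454947 = -1292 - 122570/454947 = -587914094/454947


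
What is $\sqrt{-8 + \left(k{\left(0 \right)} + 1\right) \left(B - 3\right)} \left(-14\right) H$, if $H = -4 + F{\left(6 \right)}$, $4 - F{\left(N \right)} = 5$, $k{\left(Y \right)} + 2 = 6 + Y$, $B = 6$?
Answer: $70 \sqrt{7} \approx 185.2$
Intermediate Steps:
$k{\left(Y \right)} = 4 + Y$ ($k{\left(Y \right)} = -2 + \left(6 + Y\right) = 4 + Y$)
$F{\left(N \right)} = -1$ ($F{\left(N \right)} = 4 - 5 = -1$)
$H = -5$ ($H = -4 - 1 = -5$)
$\sqrt{-8 + \left(k{\left(0 \right)} + 1\right) \left(B - 3\right)} \left(-14\right) H = \sqrt{-8 + \left(\left(4 + 0\right) + 1\right) \left(6 - 3\right)} \left(-14\right) \left(-5\right) = \sqrt{-8 + \left(4 + 1\right) \left(6 - 3\right)} \left(-14\right) \left(-5\right) = \sqrt{-8 + 5 \cdot 3} \left(-14\right) \left(-5\right) = \sqrt{-8 + 15} \left(-14\right) \left(-5\right) = \sqrt{7} \left(-14\right) \left(-5\right) = - 14 \sqrt{7} \left(-5\right) = 70 \sqrt{7}$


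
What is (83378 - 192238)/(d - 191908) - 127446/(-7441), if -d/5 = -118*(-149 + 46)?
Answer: 16506413824/940088499 ≈ 17.558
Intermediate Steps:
d = -60770 (d = -(-590)*(-149 + 46) = -(-590)*(-103) = -5*12154 = -60770)
(83378 - 192238)/(d - 191908) - 127446/(-7441) = (83378 - 192238)/(-60770 - 191908) - 127446/(-7441) = -108860/(-252678) - 127446*(-1)/7441 = -108860*(-1/252678) - 1*(-127446/7441) = 54430/126339 + 127446/7441 = 16506413824/940088499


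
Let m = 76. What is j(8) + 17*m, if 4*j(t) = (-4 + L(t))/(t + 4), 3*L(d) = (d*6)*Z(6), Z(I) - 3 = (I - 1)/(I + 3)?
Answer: 139655/108 ≈ 1293.1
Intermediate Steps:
Z(I) = 3 + (-1 + I)/(3 + I) (Z(I) = 3 + (I - 1)/(I + 3) = 3 + (-1 + I)/(3 + I))
L(d) = 64*d/9 (L(d) = ((d*6)*(4*(2 + 6)/(3 + 6)))/3 = ((6*d)*(4*8/9))/3 = ((6*d)*(4*(1/9)*8))/3 = ((6*d)*(32/9))/3 = (64*d/3)/3 = 64*d/9)
j(t) = (-4 + 64*t/9)/(4*(4 + t)) (j(t) = ((-4 + 64*t/9)/(t + 4))/4 = ((-4 + 64*t/9)/(4 + t))/4 = (-4 + 64*t/9)/(4*(4 + t)))
j(8) + 17*m = (-9 + 16*8)/(9*(4 + 8)) + 17*76 = (1/9)*(-9 + 128)/12 + 1292 = (1/9)*(1/12)*119 + 1292 = 119/108 + 1292 = 139655/108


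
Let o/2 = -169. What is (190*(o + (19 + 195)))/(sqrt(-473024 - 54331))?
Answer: 4712*I*sqrt(58595)/35157 ≈ 32.443*I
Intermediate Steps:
o = -338 (o = 2*(-169) = -338)
(190*(o + (19 + 195)))/(sqrt(-473024 - 54331)) = (190*(-338 + (19 + 195)))/(sqrt(-473024 - 54331)) = (190*(-338 + 214))/(sqrt(-527355)) = (190*(-124))/((3*I*sqrt(58595))) = -(-4712)*I*sqrt(58595)/35157 = 4712*I*sqrt(58595)/35157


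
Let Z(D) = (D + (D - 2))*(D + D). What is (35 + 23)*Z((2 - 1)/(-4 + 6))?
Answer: -58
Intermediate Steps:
Z(D) = 2*D*(-2 + 2*D) (Z(D) = (D + (-2 + D))*(2*D) = (-2 + 2*D)*(2*D) = 2*D*(-2 + 2*D))
(35 + 23)*Z((2 - 1)/(-4 + 6)) = (35 + 23)*(4*((2 - 1)/(-4 + 6))*(-1 + (2 - 1)/(-4 + 6))) = 58*(4*(1/2)*(-1 + 1/2)) = 58*(4*(1/2)*(-1/2)) = 58*(-1) = -58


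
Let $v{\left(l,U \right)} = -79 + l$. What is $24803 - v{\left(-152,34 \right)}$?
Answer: $25034$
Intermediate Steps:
$24803 - v{\left(-152,34 \right)} = 24803 - \left(-79 - 152\right) = 24803 - -231 = 24803 + 231 = 25034$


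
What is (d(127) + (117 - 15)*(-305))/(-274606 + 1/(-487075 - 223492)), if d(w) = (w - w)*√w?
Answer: 7368579790/65041987201 ≈ 0.11329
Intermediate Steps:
d(w) = 0 (d(w) = 0*√w = 0)
(d(127) + (117 - 15)*(-305))/(-274606 + 1/(-487075 - 223492)) = (0 + (117 - 15)*(-305))/(-274606 + 1/(-487075 - 223492)) = (0 + 102*(-305))/(-274606 + 1/(-710567)) = (0 - 31110)/(-274606 - 1/710567) = -31110/(-195125961603/710567) = -31110*(-710567/195125961603) = 7368579790/65041987201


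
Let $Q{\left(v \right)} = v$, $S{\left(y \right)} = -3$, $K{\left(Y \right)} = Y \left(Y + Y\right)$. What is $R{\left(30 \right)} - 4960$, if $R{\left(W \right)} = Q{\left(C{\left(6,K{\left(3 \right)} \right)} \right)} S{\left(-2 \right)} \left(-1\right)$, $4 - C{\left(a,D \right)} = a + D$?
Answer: $-5020$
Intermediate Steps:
$K{\left(Y \right)} = 2 Y^{2}$ ($K{\left(Y \right)} = Y 2 Y = 2 Y^{2}$)
$C{\left(a,D \right)} = 4 - D - a$ ($C{\left(a,D \right)} = 4 - \left(a + D\right) = 4 - \left(D + a\right) = 4 - D - a$)
$R{\left(W \right)} = -60$ ($R{\left(W \right)} = \left(4 - 2 \cdot 3^{2} - 6\right) \left(-3\right) \left(-1\right) = \left(4 - 2 \cdot 9 - 6\right) \left(-3\right) \left(-1\right) = \left(4 - 18 - 6\right) \left(-3\right) \left(-1\right) = \left(-20\right) \left(-3\right) \left(-1\right) = 60 \left(-1\right) = -60$)
$R{\left(30 \right)} - 4960 = -60 - 4960 = -5020$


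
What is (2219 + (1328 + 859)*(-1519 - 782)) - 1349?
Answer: -5031417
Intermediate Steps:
(2219 + (1328 + 859)*(-1519 - 782)) - 1349 = (2219 + 2187*(-2301)) - 1349 = (2219 - 5032287) - 1349 = -5030068 - 1349 = -5031417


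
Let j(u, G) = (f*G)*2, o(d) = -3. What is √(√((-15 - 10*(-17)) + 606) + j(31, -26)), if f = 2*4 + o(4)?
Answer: √(-260 + √761) ≈ 15.245*I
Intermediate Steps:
f = 5 (f = 2*4 - 3 = 8 - 3 = 5)
j(u, G) = 10*G (j(u, G) = (5*G)*2 = 10*G)
√(√((-15 - 10*(-17)) + 606) + j(31, -26)) = √(√((-15 - 10*(-17)) + 606) + 10*(-26)) = √(√((-15 + 170) + 606) - 260) = √(√(155 + 606) - 260) = √(√761 - 260) = √(-260 + √761)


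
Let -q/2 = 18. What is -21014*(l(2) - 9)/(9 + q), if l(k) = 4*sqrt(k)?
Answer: -21014/3 + 84056*sqrt(2)/27 ≈ -2602.0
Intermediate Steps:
q = -36 (q = -2*18 = -36)
-21014*(l(2) - 9)/(9 + q) = -21014*(4*sqrt(2) - 9)/(9 - 36) = -21014*(-9 + 4*sqrt(2))/(-27) = -21014*(-9 + 4*sqrt(2))*(-1)/27 = -21014*(1/3 - 4*sqrt(2)/27) = -21014/3 + 84056*sqrt(2)/27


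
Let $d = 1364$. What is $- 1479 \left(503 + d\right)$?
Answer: $-2761293$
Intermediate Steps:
$- 1479 \left(503 + d\right) = - 1479 \left(503 + 1364\right) = \left(-1479\right) 1867 = -2761293$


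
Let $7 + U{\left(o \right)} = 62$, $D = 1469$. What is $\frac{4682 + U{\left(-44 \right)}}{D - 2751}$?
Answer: $- \frac{4737}{1282} \approx -3.695$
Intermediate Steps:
$U{\left(o \right)} = 55$ ($U{\left(o \right)} = -7 + 62 = 55$)
$\frac{4682 + U{\left(-44 \right)}}{D - 2751} = \frac{4682 + 55}{1469 - 2751} = \frac{4737}{-1282} = 4737 \left(- \frac{1}{1282}\right) = - \frac{4737}{1282}$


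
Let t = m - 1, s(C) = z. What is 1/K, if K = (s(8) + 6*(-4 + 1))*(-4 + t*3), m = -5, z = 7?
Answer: 1/242 ≈ 0.0041322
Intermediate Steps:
s(C) = 7
t = -6 (t = -5 - 1 = -6)
K = 242 (K = (7 + 6*(-4 + 1))*(-4 - 6*3) = (7 + 6*(-3))*(-4 - 18) = (7 - 18)*(-22) = -11*(-22) = 242)
1/K = 1/242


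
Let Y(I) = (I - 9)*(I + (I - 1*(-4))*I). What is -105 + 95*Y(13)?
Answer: 88815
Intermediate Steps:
Y(I) = (-9 + I)*(I + I*(4 + I)) (Y(I) = (-9 + I)*(I + (I + 4)*I) = (-9 + I)*(I + (4 + I)*I) = (-9 + I)*(I + I*(4 + I)))
-105 + 95*Y(13) = -105 + 95*(13*(-45 + 13² - 4*13)) = -105 + 95*(13*(-45 + 169 - 52)) = -105 + 95*(13*72) = -105 + 95*936 = -105 + 88920 = 88815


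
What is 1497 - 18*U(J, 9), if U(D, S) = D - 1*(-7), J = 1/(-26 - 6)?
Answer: 21945/16 ≈ 1371.6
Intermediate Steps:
J = -1/32 (J = 1/(-32) = -1/32 ≈ -0.031250)
U(D, S) = 7 + D (U(D, S) = D + 7 = 7 + D)
1497 - 18*U(J, 9) = 1497 - 18*(7 - 1/32) = 1497 - 18*223/32 = 1497 - 2007/16 = 21945/16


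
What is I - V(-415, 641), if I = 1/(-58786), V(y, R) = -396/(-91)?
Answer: -255817/58786 ≈ -4.3517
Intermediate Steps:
V(y, R) = 396/91 (V(y, R) = -396*(-1/91) = 396/91)
I = -1/58786 ≈ -1.7011e-5
I - V(-415, 641) = -1/58786 - 1*396/91 = -1/58786 - 396/91 = -255817/58786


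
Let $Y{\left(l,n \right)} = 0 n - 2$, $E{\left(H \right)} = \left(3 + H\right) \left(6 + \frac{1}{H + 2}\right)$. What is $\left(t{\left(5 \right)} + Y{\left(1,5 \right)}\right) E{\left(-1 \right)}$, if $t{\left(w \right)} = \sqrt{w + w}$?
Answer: $-28 + 14 \sqrt{10} \approx 16.272$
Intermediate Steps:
$t{\left(w \right)} = \sqrt{2} \sqrt{w}$ ($t{\left(w \right)} = \sqrt{2 w} = \sqrt{2} \sqrt{w}$)
$E{\left(H \right)} = \left(3 + H\right) \left(6 + \frac{1}{2 + H}\right)$
$Y{\left(l,n \right)} = -2$ ($Y{\left(l,n \right)} = 0 - 2 = -2$)
$\left(t{\left(5 \right)} + Y{\left(1,5 \right)}\right) E{\left(-1 \right)} = \left(\sqrt{2} \sqrt{5} - 2\right) \frac{39 + 6 \left(-1\right)^{2} + 31 \left(-1\right)}{2 - 1} = \left(\sqrt{10} - 2\right) \frac{39 + 6 \cdot 1 - 31}{1} = \left(-2 + \sqrt{10}\right) 1 \left(39 + 6 - 31\right) = \left(-2 + \sqrt{10}\right) 1 \cdot 14 = \left(-2 + \sqrt{10}\right) 14 = -28 + 14 \sqrt{10}$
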